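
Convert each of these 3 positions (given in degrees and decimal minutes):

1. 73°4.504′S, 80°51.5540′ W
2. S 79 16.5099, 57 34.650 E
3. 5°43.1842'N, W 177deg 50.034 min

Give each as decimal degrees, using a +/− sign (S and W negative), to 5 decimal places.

Point 1:
  Lat: 73 + 4.504/60 = 73.075067
  hemisphere S, so the sign is −
  Longitude: 51.554′ = 0.859233°; total 80.859233
  W ⇒ negate
Point 2:
  Latitude: 79 + 16.5099/60 = 79.275165
  S ⇒ negate
  Longitude: 34.65′ = 0.577500°; total 57.577500
  E → positive
Point 3:
  Lat: 43.1842′ = 0.719737°; total 5.719737
  N → positive
  Longitude: 177 + 50.034/60 = 177.833900
  hemisphere W, so the sign is −

1. -73.07507, -80.85923
2. -79.27517, 57.57750
3. 5.71974, -177.83390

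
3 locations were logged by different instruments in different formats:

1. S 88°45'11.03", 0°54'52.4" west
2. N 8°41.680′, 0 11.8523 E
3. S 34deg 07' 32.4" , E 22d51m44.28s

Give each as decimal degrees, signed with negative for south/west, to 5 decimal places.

1. -88.75306, -0.91456
2. 8.69467, 0.19754
3. -34.12567, 22.86230

Point 1:
  φ: 45′ + 11.03″ = 45.18383′; 88 + 45.18383/60 = 88.753064
  S ⇒ negate
  λ: 0° + 54/60 + 52.4/3600 = 0 + 0.900000 + 0.014556 = 0.914556
  hemisphere W, so the sign is −
Point 2:
  Latitude: 8 + 41.68/60 = 8.694667
  N → positive
  λ: 0 + 11.8523/60 = 0.197538
  E ⇒ keep positive
Point 3:
  Latitude: 34 + 7/60 + 32.4/3600 = 34.125667
  S ⇒ negate
  Lon: 51′ + 44.28″ = 51.73800′; 22 + 51.73800/60 = 22.862300
  E ⇒ keep positive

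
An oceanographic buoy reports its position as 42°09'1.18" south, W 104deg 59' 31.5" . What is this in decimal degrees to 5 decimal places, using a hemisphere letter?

Lat: 42° + 9/60 + 1.18/3600 = 42 + 0.150000 + 0.000328 = 42.150328
Lon: 59′ + 31.5″ = 59.52500′; 104 + 59.52500/60 = 104.992083

42.15033° S, 104.99208° W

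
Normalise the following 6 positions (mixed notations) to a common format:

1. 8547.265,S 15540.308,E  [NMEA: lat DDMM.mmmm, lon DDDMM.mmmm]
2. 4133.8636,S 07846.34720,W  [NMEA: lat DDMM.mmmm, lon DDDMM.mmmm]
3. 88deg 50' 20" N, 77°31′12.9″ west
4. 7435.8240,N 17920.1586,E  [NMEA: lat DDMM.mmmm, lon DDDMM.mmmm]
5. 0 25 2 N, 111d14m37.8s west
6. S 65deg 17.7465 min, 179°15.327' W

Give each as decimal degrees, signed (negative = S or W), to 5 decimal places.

Point 1:
  Latitude: split at 2 digits → 85° and 47.265′; 85 + 47.265/60 = 85.787750
  S ⇒ negate
  Lon: split at 3 digits → 155° and 40.308′; 155 + 40.308/60 = 155.671800
  E → positive
Point 2:
  Lat: split at 2 digits → 41° and 33.8636′; 41 + 33.8636/60 = 41.564393
  S ⇒ negate
  Longitude: degrees = first 3 digits = 78, minutes = 46.3472; 78 + 46.3472/60 = 78.772453
  W → negative
Point 3:
  φ: 88° + 50/60 + 20/3600 = 88 + 0.833333 + 0.005556 = 88.838889
  N → positive
  Lon: 77 + 31/60 + 12.9/3600 = 77.520250
  W → negative
Point 4:
  φ: degrees = first 2 digits = 74, minutes = 35.824; 74 + 35.824/60 = 74.597067
  N → positive
  λ: split at 3 digits → 179° and 20.1586′; 179 + 20.1586/60 = 179.335977
  E → positive
Point 5:
  Lat: 0° + 25/60 + 2/3600 = 0 + 0.416667 + 0.000556 = 0.417222
  N ⇒ keep positive
  Lon: 111 + 14/60 + 37.8/3600 = 111.243833
  W → negative
Point 6:
  Latitude: 65 + 17.7465/60 = 65.295775
  S → negative
  Lon: 15.327′ = 0.255450°; total 179.255450
  W → negative

1. -85.78775, 155.67180
2. -41.56439, -78.77245
3. 88.83889, -77.52025
4. 74.59707, 179.33598
5. 0.41722, -111.24383
6. -65.29578, -179.25545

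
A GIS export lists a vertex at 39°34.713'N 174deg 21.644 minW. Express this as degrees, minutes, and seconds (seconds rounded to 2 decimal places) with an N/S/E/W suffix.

39°34′42.78″ N, 174°21′38.64″ W

φ: 34.71300′ → 34′ and 0.71300 × 60 = 42.7800″
Longitude: 21.64400′ → 21′ and 0.64400 × 60 = 38.6400″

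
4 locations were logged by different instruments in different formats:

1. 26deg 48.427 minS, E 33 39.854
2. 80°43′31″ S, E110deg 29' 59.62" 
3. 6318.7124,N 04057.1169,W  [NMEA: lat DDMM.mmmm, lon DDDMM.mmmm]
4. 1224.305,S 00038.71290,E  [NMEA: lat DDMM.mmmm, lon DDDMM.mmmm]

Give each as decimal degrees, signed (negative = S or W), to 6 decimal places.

1. -26.807117, 33.664233
2. -80.725278, 110.499894
3. 63.311873, -40.951948
4. -12.405083, 0.645215

Point 1:
  Latitude: 26 + 48.427/60 = 26.8071167
  hemisphere S, so the sign is −
  λ: 33 + 39.854/60 = 33.6642333
  E ⇒ keep positive
Point 2:
  φ: 43′ + 31″ = 43.51667′; 80 + 43.51667/60 = 80.7252778
  S ⇒ negate
  Longitude: 110° + 29/60 + 59.62/3600 = 110 + 0.483333 + 0.016561 = 110.4998944
  E → positive
Point 3:
  φ: degrees = first 2 digits = 63, minutes = 18.7124; 63 + 18.7124/60 = 63.3118733
  N ⇒ keep positive
  Lon: degrees = first 3 digits = 40, minutes = 57.1169; 40 + 57.1169/60 = 40.9519483
  W ⇒ negate
Point 4:
  Latitude: split at 2 digits → 12° and 24.305′; 12 + 24.305/60 = 12.4050833
  S ⇒ negate
  Lon: split at 3 digits → 000° and 38.7129′; 0 + 38.7129/60 = 0.6452150
  E ⇒ keep positive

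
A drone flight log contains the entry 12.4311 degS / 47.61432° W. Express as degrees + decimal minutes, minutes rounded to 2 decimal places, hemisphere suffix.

12° 25.87′ S, 47° 36.86′ W

φ: fractional part 0.431100 → 25.8660 minutes
Lon: 47° + 0.614320 × 60 = 47° 36.8592′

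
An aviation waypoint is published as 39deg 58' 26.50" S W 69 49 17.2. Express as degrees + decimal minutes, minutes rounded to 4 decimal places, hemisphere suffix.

39° 58.4417′ S, 69° 49.2867′ W

φ: seconds/60 = 0.44167; minutes = 58 + 0.44167 = 58.441667
Lon: seconds/60 = 0.28667; minutes = 49 + 0.28667 = 49.286667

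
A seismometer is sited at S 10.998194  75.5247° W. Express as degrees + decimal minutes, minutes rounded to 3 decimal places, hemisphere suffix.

10° 59.892′ S, 75° 31.482′ W

Lat: minutes = (10.998194 − 10) × 60 = 59.89164
λ: fractional part 0.524700 → 31.48200 minutes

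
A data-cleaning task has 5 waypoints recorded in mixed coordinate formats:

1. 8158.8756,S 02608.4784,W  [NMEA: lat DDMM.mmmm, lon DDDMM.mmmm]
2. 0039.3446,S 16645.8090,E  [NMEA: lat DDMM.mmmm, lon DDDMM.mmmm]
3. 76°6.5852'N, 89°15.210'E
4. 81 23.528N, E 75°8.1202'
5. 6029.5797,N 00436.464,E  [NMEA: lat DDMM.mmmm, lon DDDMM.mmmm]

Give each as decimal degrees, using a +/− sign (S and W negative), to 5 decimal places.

1. -81.98126, -26.14131
2. -0.65574, 166.76348
3. 76.10975, 89.25350
4. 81.39213, 75.13534
5. 60.49300, 4.60773

Point 1:
  Latitude: split at 2 digits → 81° and 58.8756′; 81 + 58.8756/60 = 81.981260
  hemisphere S, so the sign is −
  Lon: degrees = first 3 digits = 26, minutes = 8.4784; 26 + 8.4784/60 = 26.141307
  W → negative
Point 2:
  φ: split at 2 digits → 00° and 39.3446′; 0 + 39.3446/60 = 0.655743
  hemisphere S, so the sign is −
  λ: split at 3 digits → 166° and 45.809′; 166 + 45.809/60 = 166.763483
  E ⇒ keep positive
Point 3:
  Latitude: 76 + 6.5852/60 = 76.109753
  N ⇒ keep positive
  Lon: 15.21′ = 0.253500°; total 89.253500
  E ⇒ keep positive
Point 4:
  Latitude: 81 + 23.528/60 = 81.392133
  N → positive
  Lon: 8.1202′ = 0.135337°; total 75.135337
  E ⇒ keep positive
Point 5:
  Lat: degrees = first 2 digits = 60, minutes = 29.5797; 60 + 29.5797/60 = 60.492995
  N → positive
  Lon: degrees = first 3 digits = 4, minutes = 36.464; 4 + 36.464/60 = 4.607733
  E → positive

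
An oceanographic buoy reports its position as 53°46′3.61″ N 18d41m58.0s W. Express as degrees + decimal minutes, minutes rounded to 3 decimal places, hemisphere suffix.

Latitude: 46 + 3.61/60 = 46.06017′
Lon: 41 + 58/60 = 41.96667′

53° 46.060′ N, 18° 41.967′ W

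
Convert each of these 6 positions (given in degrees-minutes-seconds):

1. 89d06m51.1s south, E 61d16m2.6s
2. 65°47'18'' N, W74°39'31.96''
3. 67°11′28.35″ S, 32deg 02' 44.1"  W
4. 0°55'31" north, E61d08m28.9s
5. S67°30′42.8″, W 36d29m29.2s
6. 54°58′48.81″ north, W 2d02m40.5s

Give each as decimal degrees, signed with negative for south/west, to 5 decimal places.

Point 1:
  Lat: 89° + 6/60 + 51.1/3600 = 89 + 0.100000 + 0.014194 = 89.114194
  S → negative
  Longitude: 16′ + 2.6″ = 16.04333′; 61 + 16.04333/60 = 61.267389
  E ⇒ keep positive
Point 2:
  Lat: 47′ + 18″ = 47.30000′; 65 + 47.30000/60 = 65.788333
  N → positive
  Lon: 74 + 39/60 + 31.96/3600 = 74.658878
  W ⇒ negate
Point 3:
  Lat: 11′ + 28.35″ = 11.47250′; 67 + 11.47250/60 = 67.191208
  S → negative
  Longitude: 32° + 2/60 + 44.1/3600 = 32 + 0.033333 + 0.012250 = 32.045583
  hemisphere W, so the sign is −
Point 4:
  Latitude: 55′ + 31″ = 55.51667′; 0 + 55.51667/60 = 0.925278
  N ⇒ keep positive
  Longitude: 61 + 8/60 + 28.9/3600 = 61.141361
  E ⇒ keep positive
Point 5:
  φ: 67° + 30/60 + 42.8/3600 = 67 + 0.500000 + 0.011889 = 67.511889
  S → negative
  Longitude: 36 + 29/60 + 29.2/3600 = 36.491444
  W ⇒ negate
Point 6:
  Latitude: 54° + 58/60 + 48.81/3600 = 54 + 0.966667 + 0.013558 = 54.980225
  N → positive
  Longitude: 2° + 2/60 + 40.5/3600 = 2 + 0.033333 + 0.011250 = 2.044583
  hemisphere W, so the sign is −

1. -89.11419, 61.26739
2. 65.78833, -74.65888
3. -67.19121, -32.04558
4. 0.92528, 61.14136
5. -67.51189, -36.49144
6. 54.98023, -2.04458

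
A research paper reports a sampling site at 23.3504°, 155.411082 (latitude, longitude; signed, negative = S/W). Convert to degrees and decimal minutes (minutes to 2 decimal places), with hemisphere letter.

23° 21.02′ N, 155° 24.66′ E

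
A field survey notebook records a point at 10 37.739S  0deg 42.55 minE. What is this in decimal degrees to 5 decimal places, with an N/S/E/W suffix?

10.62898° S, 0.70917° E

Latitude: 10 + 37.739/60 = 10.628983
λ: 0 + 42.55/60 = 0.709167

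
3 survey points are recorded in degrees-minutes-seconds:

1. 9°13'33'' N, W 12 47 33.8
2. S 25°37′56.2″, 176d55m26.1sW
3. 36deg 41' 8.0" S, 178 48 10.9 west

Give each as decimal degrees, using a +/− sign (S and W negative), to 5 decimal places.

1. 9.22583, -12.79272
2. -25.63228, -176.92392
3. -36.68556, -178.80303

Point 1:
  Latitude: 13′ + 33″ = 13.55000′; 9 + 13.55000/60 = 9.225833
  N ⇒ keep positive
  Lon: 12° + 47/60 + 33.8/3600 = 12 + 0.783333 + 0.009389 = 12.792722
  hemisphere W, so the sign is −
Point 2:
  Lat: 25° + 37/60 + 56.2/3600 = 25 + 0.616667 + 0.015611 = 25.632278
  hemisphere S, so the sign is −
  Lon: 55′ + 26.1″ = 55.43500′; 176 + 55.43500/60 = 176.923917
  hemisphere W, so the sign is −
Point 3:
  Latitude: 41′ + 8″ = 41.13333′; 36 + 41.13333/60 = 36.685556
  hemisphere S, so the sign is −
  Longitude: 178° + 48/60 + 10.9/3600 = 178 + 0.800000 + 0.003028 = 178.803028
  hemisphere W, so the sign is −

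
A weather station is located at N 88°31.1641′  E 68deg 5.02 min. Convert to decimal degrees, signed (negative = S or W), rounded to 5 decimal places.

φ: 31.1641′ = 0.519402°; total 88.519402
N → positive
λ: 5.02′ = 0.083667°; total 68.083667
E ⇒ keep positive

88.51940, 68.08367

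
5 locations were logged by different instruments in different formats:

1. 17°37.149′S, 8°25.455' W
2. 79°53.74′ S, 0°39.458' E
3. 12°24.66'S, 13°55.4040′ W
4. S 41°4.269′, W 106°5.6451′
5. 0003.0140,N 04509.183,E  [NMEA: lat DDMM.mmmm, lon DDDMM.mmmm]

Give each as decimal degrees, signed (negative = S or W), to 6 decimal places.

1. -17.619150, -8.424250
2. -79.895667, 0.657633
3. -12.411000, -13.923400
4. -41.071150, -106.094085
5. 0.050233, 45.153050

Point 1:
  φ: 37.149′ = 0.619150°; total 17.6191500
  hemisphere S, so the sign is −
  Lon: 8 + 25.455/60 = 8.4242500
  W ⇒ negate
Point 2:
  Latitude: 53.74′ = 0.895667°; total 79.8956667
  S ⇒ negate
  Longitude: 0 + 39.458/60 = 0.6576333
  E → positive
Point 3:
  Lat: 12 + 24.66/60 = 12.4110000
  S → negative
  λ: 13 + 55.404/60 = 13.9234000
  W ⇒ negate
Point 4:
  Latitude: 4.269′ = 0.071150°; total 41.0711500
  S → negative
  λ: 5.6451′ = 0.094085°; total 106.0940850
  W → negative
Point 5:
  Latitude: split at 2 digits → 00° and 3.014′; 0 + 3.014/60 = 0.0502333
  N → positive
  Lon: split at 3 digits → 045° and 9.183′; 45 + 9.183/60 = 45.1530500
  E ⇒ keep positive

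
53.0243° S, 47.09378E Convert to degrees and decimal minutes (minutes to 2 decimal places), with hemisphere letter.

53° 1.46′ S, 47° 5.63′ E

Latitude: 53° + 0.024300 × 60 = 53° 1.4580′
Longitude: 47° + 0.093780 × 60 = 47° 5.6268′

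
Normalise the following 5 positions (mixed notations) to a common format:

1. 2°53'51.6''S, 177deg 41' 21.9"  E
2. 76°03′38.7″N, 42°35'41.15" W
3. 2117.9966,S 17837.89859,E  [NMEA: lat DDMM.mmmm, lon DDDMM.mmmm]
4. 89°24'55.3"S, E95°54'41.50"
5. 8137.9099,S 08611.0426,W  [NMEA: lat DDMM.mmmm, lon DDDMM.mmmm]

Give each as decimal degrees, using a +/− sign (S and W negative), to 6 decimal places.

Point 1:
  Latitude: 53′ + 51.6″ = 53.86000′; 2 + 53.86000/60 = 2.8976667
  S → negative
  λ: 177 + 41/60 + 21.9/3600 = 177.6894167
  E → positive
Point 2:
  Lat: 3′ + 38.7″ = 3.64500′; 76 + 3.64500/60 = 76.0607500
  N → positive
  Lon: 35′ + 41.15″ = 35.68583′; 42 + 35.68583/60 = 42.5947639
  W → negative
Point 3:
  φ: degrees = first 2 digits = 21, minutes = 17.9966; 21 + 17.9966/60 = 21.2999433
  S → negative
  Longitude: split at 3 digits → 178° and 37.89859′; 178 + 37.89859/60 = 178.6316432
  E → positive
Point 4:
  Latitude: 89° + 24/60 + 55.3/3600 = 89 + 0.400000 + 0.015361 = 89.4153611
  hemisphere S, so the sign is −
  Longitude: 54′ + 41.5″ = 54.69167′; 95 + 54.69167/60 = 95.9115278
  E ⇒ keep positive
Point 5:
  Latitude: degrees = first 2 digits = 81, minutes = 37.9099; 81 + 37.9099/60 = 81.6318317
  S → negative
  Lon: split at 3 digits → 086° and 11.0426′; 86 + 11.0426/60 = 86.1840433
  hemisphere W, so the sign is −

1. -2.897667, 177.689417
2. 76.060750, -42.594764
3. -21.299943, 178.631643
4. -89.415361, 95.911528
5. -81.631832, -86.184043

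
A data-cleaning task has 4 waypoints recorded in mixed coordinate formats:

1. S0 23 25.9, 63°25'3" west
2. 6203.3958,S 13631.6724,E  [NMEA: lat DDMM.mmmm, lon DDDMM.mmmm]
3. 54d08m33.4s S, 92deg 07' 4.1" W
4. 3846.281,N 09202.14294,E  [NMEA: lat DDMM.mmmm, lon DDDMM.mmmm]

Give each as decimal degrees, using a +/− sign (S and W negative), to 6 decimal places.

1. -0.390528, -63.417500
2. -62.056597, 136.527873
3. -54.142611, -92.117806
4. 38.771350, 92.035716

Point 1:
  Latitude: 0° + 23/60 + 25.9/3600 = 0 + 0.383333 + 0.007194 = 0.3905278
  hemisphere S, so the sign is −
  Lon: 63° + 25/60 + 3/3600 = 63 + 0.416667 + 0.000833 = 63.4175000
  W ⇒ negate
Point 2:
  Lat: degrees = first 2 digits = 62, minutes = 3.3958; 62 + 3.3958/60 = 62.0565967
  S ⇒ negate
  Longitude: degrees = first 3 digits = 136, minutes = 31.6724; 136 + 31.6724/60 = 136.5278733
  E ⇒ keep positive
Point 3:
  Latitude: 54 + 8/60 + 33.4/3600 = 54.1426111
  hemisphere S, so the sign is −
  λ: 92 + 7/60 + 4.1/3600 = 92.1178056
  W ⇒ negate
Point 4:
  Latitude: split at 2 digits → 38° and 46.281′; 38 + 46.281/60 = 38.7713500
  N ⇒ keep positive
  λ: degrees = first 3 digits = 92, minutes = 2.14294; 92 + 2.14294/60 = 92.0357157
  E ⇒ keep positive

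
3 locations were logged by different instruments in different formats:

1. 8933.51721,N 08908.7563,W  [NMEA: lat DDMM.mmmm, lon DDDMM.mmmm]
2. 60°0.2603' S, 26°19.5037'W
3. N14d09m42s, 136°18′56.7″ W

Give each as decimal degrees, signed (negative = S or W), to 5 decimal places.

1. 89.55862, -89.14594
2. -60.00434, -26.32506
3. 14.16167, -136.31575

Point 1:
  φ: split at 2 digits → 89° and 33.51721′; 89 + 33.51721/60 = 89.558620
  N → positive
  Longitude: degrees = first 3 digits = 89, minutes = 8.7563; 89 + 8.7563/60 = 89.145938
  hemisphere W, so the sign is −
Point 2:
  Latitude: 60 + 0.2603/60 = 60.004338
  S → negative
  Longitude: 19.5037′ = 0.325062°; total 26.325062
  W ⇒ negate
Point 3:
  φ: 9′ + 42″ = 9.70000′; 14 + 9.70000/60 = 14.161667
  N ⇒ keep positive
  Lon: 136° + 18/60 + 56.7/3600 = 136 + 0.300000 + 0.015750 = 136.315750
  W ⇒ negate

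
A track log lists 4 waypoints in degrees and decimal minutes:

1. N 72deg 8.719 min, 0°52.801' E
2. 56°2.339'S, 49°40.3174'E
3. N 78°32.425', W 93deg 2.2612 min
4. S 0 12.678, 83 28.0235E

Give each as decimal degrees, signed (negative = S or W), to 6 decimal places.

Point 1:
  Lat: 8.719′ = 0.145317°; total 72.1453167
  N ⇒ keep positive
  Lon: 0 + 52.801/60 = 0.8800167
  E ⇒ keep positive
Point 2:
  Latitude: 2.339′ = 0.038983°; total 56.0389833
  S → negative
  Longitude: 40.3174′ = 0.671957°; total 49.6719567
  E → positive
Point 3:
  Latitude: 32.425′ = 0.540417°; total 78.5404167
  N → positive
  Lon: 93 + 2.2612/60 = 93.0376867
  W → negative
Point 4:
  Lat: 0 + 12.678/60 = 0.2113000
  S ⇒ negate
  λ: 83 + 28.0235/60 = 83.4670583
  E → positive

1. 72.145317, 0.880017
2. -56.038983, 49.671957
3. 78.540417, -93.037687
4. -0.211300, 83.467058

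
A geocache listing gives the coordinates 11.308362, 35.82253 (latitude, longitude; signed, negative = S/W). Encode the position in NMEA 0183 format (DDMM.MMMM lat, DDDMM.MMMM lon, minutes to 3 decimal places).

Latitude: fractional part 0.308362 → 18.50172 minutes
Longitude: 35° + 0.822530 × 60 = 35° 49.35180′

1118.502,N / 03549.352,E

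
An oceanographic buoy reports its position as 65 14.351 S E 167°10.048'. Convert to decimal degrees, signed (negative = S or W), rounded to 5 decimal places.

Lat: 65 + 14.351/60 = 65.239183
S ⇒ negate
Lon: 167 + 10.048/60 = 167.167467
E → positive

-65.23918, 167.16747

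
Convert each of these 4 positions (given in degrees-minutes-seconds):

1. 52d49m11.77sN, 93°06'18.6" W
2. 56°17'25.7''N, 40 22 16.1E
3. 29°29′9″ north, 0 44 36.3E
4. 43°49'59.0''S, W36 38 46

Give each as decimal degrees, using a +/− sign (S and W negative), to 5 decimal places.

Point 1:
  Latitude: 52 + 49/60 + 11.77/3600 = 52.819936
  N ⇒ keep positive
  Lon: 6′ + 18.6″ = 6.31000′; 93 + 6.31000/60 = 93.105167
  W ⇒ negate
Point 2:
  Latitude: 56 + 17/60 + 25.7/3600 = 56.290472
  N ⇒ keep positive
  Lon: 40° + 22/60 + 16.1/3600 = 40 + 0.366667 + 0.004472 = 40.371139
  E → positive
Point 3:
  φ: 29′ + 9″ = 29.15000′; 29 + 29.15000/60 = 29.485833
  N ⇒ keep positive
  Lon: 0° + 44/60 + 36.3/3600 = 0 + 0.733333 + 0.010083 = 0.743417
  E → positive
Point 4:
  Latitude: 43 + 49/60 + 59/3600 = 43.833056
  hemisphere S, so the sign is −
  Lon: 36° + 38/60 + 46/3600 = 36 + 0.633333 + 0.012778 = 36.646111
  hemisphere W, so the sign is −

1. 52.81994, -93.10517
2. 56.29047, 40.37114
3. 29.48583, 0.74342
4. -43.83306, -36.64611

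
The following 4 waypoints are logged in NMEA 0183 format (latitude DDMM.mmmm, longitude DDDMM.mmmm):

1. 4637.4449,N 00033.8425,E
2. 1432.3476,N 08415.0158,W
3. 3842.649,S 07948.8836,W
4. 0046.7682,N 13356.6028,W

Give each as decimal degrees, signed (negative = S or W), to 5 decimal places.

1. 46.62408, 0.56404
2. 14.53913, -84.25026
3. -38.71082, -79.81473
4. 0.77947, -133.94338

Point 1:
  Latitude: degrees = first 2 digits = 46, minutes = 37.4449; 46 + 37.4449/60 = 46.624082
  N ⇒ keep positive
  Longitude: split at 3 digits → 000° and 33.8425′; 0 + 33.8425/60 = 0.564042
  E → positive
Point 2:
  φ: split at 2 digits → 14° and 32.3476′; 14 + 32.3476/60 = 14.539127
  N ⇒ keep positive
  Lon: degrees = first 3 digits = 84, minutes = 15.0158; 84 + 15.0158/60 = 84.250263
  W ⇒ negate
Point 3:
  φ: degrees = first 2 digits = 38, minutes = 42.649; 38 + 42.649/60 = 38.710817
  hemisphere S, so the sign is −
  Longitude: split at 3 digits → 079° and 48.8836′; 79 + 48.8836/60 = 79.814727
  W → negative
Point 4:
  φ: split at 2 digits → 00° and 46.7682′; 0 + 46.7682/60 = 0.779470
  N → positive
  Longitude: degrees = first 3 digits = 133, minutes = 56.6028; 133 + 56.6028/60 = 133.943380
  W → negative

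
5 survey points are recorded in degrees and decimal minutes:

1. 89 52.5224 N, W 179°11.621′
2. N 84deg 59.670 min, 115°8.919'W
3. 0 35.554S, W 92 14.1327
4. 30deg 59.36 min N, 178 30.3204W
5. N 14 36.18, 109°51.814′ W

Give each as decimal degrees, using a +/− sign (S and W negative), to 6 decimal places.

1. 89.875373, -179.193683
2. 84.994500, -115.148650
3. -0.592567, -92.235545
4. 30.989333, -178.505340
5. 14.603000, -109.863567

Point 1:
  Lat: 89 + 52.5224/60 = 89.8753733
  N → positive
  Lon: 11.621′ = 0.193683°; total 179.1936833
  W ⇒ negate
Point 2:
  Latitude: 59.67′ = 0.994500°; total 84.9945000
  N → positive
  Lon: 115 + 8.919/60 = 115.1486500
  W → negative
Point 3:
  Lat: 35.554′ = 0.592567°; total 0.5925667
  S → negative
  Longitude: 92 + 14.1327/60 = 92.2355450
  hemisphere W, so the sign is −
Point 4:
  φ: 59.36′ = 0.989333°; total 30.9893333
  N → positive
  λ: 30.3204′ = 0.505340°; total 178.5053400
  W ⇒ negate
Point 5:
  Latitude: 36.18′ = 0.603000°; total 14.6030000
  N ⇒ keep positive
  Longitude: 51.814′ = 0.863567°; total 109.8635667
  W ⇒ negate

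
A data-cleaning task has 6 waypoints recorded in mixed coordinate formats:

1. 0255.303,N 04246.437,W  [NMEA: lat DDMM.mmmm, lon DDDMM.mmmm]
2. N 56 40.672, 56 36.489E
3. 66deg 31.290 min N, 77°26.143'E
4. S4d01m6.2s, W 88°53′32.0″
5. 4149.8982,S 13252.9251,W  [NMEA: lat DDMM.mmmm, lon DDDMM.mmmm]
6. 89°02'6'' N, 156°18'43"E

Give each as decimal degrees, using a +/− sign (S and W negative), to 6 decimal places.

1. 2.921717, -42.773950
2. 56.677867, 56.608150
3. 66.521500, 77.435717
4. -4.018389, -88.892222
5. -41.831637, -132.882085
6. 89.035000, 156.311944

Point 1:
  φ: degrees = first 2 digits = 2, minutes = 55.303; 2 + 55.303/60 = 2.9217167
  N → positive
  Lon: degrees = first 3 digits = 42, minutes = 46.437; 42 + 46.437/60 = 42.7739500
  W → negative
Point 2:
  φ: 40.672′ = 0.677867°; total 56.6778667
  N ⇒ keep positive
  Longitude: 56 + 36.489/60 = 56.6081500
  E ⇒ keep positive
Point 3:
  φ: 66 + 31.29/60 = 66.5215000
  N ⇒ keep positive
  λ: 77 + 26.143/60 = 77.4357167
  E → positive
Point 4:
  Lat: 4° + 1/60 + 6.2/3600 = 4 + 0.016667 + 0.001722 = 4.0183889
  S → negative
  λ: 88 + 53/60 + 32/3600 = 88.8922222
  W ⇒ negate
Point 5:
  Latitude: degrees = first 2 digits = 41, minutes = 49.8982; 41 + 49.8982/60 = 41.8316367
  hemisphere S, so the sign is −
  Longitude: split at 3 digits → 132° and 52.9251′; 132 + 52.9251/60 = 132.8820850
  W → negative
Point 6:
  φ: 89° + 2/60 + 6/3600 = 89 + 0.033333 + 0.001667 = 89.0350000
  N ⇒ keep positive
  Lon: 156° + 18/60 + 43/3600 = 156 + 0.300000 + 0.011944 = 156.3119444
  E → positive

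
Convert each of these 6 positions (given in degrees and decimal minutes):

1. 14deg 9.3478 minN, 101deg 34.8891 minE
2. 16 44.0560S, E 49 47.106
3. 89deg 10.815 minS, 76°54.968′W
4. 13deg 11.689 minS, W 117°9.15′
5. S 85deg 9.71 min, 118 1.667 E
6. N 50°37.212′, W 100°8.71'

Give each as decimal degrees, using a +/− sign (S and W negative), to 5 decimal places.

Point 1:
  Latitude: 9.3478′ = 0.155797°; total 14.155797
  N ⇒ keep positive
  λ: 101 + 34.8891/60 = 101.581485
  E → positive
Point 2:
  φ: 44.056′ = 0.734267°; total 16.734267
  S ⇒ negate
  Longitude: 47.106′ = 0.785100°; total 49.785100
  E → positive
Point 3:
  Lat: 10.815′ = 0.180250°; total 89.180250
  hemisphere S, so the sign is −
  Longitude: 54.968′ = 0.916133°; total 76.916133
  W ⇒ negate
Point 4:
  φ: 11.689′ = 0.194817°; total 13.194817
  S ⇒ negate
  λ: 9.15′ = 0.152500°; total 117.152500
  W ⇒ negate
Point 5:
  φ: 85 + 9.71/60 = 85.161833
  S ⇒ negate
  Lon: 118 + 1.667/60 = 118.027783
  E ⇒ keep positive
Point 6:
  Lat: 37.212′ = 0.620200°; total 50.620200
  N ⇒ keep positive
  Longitude: 100 + 8.71/60 = 100.145167
  W → negative

1. 14.15580, 101.58149
2. -16.73427, 49.78510
3. -89.18025, -76.91613
4. -13.19482, -117.15250
5. -85.16183, 118.02778
6. 50.62020, -100.14517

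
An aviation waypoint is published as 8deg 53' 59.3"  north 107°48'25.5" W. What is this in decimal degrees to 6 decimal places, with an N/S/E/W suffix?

8.899806° N, 107.807083° W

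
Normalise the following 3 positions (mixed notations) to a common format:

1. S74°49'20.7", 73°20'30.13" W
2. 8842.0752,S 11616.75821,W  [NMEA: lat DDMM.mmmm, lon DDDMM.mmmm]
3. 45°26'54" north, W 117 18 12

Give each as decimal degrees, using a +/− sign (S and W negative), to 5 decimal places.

1. -74.82242, -73.34170
2. -88.70125, -116.27930
3. 45.44833, -117.30333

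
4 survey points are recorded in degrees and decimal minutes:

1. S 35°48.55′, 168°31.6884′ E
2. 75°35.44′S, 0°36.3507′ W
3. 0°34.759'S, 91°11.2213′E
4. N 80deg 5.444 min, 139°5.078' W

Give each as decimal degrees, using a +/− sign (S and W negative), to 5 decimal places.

Point 1:
  φ: 35 + 48.55/60 = 35.809167
  hemisphere S, so the sign is −
  Lon: 31.6884′ = 0.528140°; total 168.528140
  E → positive
Point 2:
  Lat: 35.44′ = 0.590667°; total 75.590667
  S → negative
  Longitude: 36.3507′ = 0.605845°; total 0.605845
  hemisphere W, so the sign is −
Point 3:
  Lat: 34.759′ = 0.579317°; total 0.579317
  S ⇒ negate
  Longitude: 11.2213′ = 0.187022°; total 91.187022
  E → positive
Point 4:
  φ: 80 + 5.444/60 = 80.090733
  N → positive
  Lon: 139 + 5.078/60 = 139.084633
  W ⇒ negate

1. -35.80917, 168.52814
2. -75.59067, -0.60585
3. -0.57932, 91.18702
4. 80.09073, -139.08463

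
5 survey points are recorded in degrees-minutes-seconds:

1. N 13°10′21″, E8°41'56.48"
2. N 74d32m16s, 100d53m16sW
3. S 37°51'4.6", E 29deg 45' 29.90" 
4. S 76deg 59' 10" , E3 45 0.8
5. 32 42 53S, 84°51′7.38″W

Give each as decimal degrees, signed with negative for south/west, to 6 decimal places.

1. 13.172500, 8.699022
2. 74.537778, -100.887778
3. -37.851278, 29.758306
4. -76.986111, 3.750222
5. -32.714722, -84.852050

Point 1:
  φ: 10′ + 21″ = 10.35000′; 13 + 10.35000/60 = 13.1725000
  N → positive
  λ: 41′ + 56.48″ = 41.94133′; 8 + 41.94133/60 = 8.6990222
  E ⇒ keep positive
Point 2:
  Latitude: 74 + 32/60 + 16/3600 = 74.5377778
  N → positive
  λ: 100° + 53/60 + 16/3600 = 100 + 0.883333 + 0.004444 = 100.8877778
  W ⇒ negate
Point 3:
  φ: 37° + 51/60 + 4.6/3600 = 37 + 0.850000 + 0.001278 = 37.8512778
  S ⇒ negate
  λ: 29 + 45/60 + 29.9/3600 = 29.7583056
  E ⇒ keep positive
Point 4:
  Latitude: 76° + 59/60 + 10/3600 = 76 + 0.983333 + 0.002778 = 76.9861111
  S ⇒ negate
  Longitude: 3° + 45/60 + 0.8/3600 = 3 + 0.750000 + 0.000222 = 3.7502222
  E → positive
Point 5:
  Latitude: 42′ + 53″ = 42.88333′; 32 + 42.88333/60 = 32.7147222
  S → negative
  λ: 84 + 51/60 + 7.38/3600 = 84.8520500
  hemisphere W, so the sign is −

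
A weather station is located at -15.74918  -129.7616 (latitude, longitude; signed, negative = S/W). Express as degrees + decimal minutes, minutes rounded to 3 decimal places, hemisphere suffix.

15° 44.951′ S, 129° 45.696′ W

Latitude is negative → S; |value| = 15.749180
φ: minutes = (15.749180 − 15) × 60 = 44.95080
Longitude is negative → W; |value| = 129.761600
Lon: fractional part 0.761600 → 45.69600 minutes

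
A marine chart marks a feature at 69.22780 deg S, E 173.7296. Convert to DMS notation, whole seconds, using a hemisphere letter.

69°13′40″ S, 173°43′47″ E

φ: 0.227800 × 60 = 13.66800′ → 13′, remainder × 60 = 40.08″
Lon: 0.729600° → 43.77600′; 0.77600 × 60 = 46.56″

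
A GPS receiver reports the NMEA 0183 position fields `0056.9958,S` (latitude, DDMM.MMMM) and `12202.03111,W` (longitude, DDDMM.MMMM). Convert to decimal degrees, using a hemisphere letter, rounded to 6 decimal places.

Latitude: split at 2 digits → 00° and 56.9958′; 0 + 56.9958/60 = 0.9499300
Longitude: degrees = first 3 digits = 122, minutes = 2.03111; 122 + 2.03111/60 = 122.0338518

0.949930° S, 122.033852° W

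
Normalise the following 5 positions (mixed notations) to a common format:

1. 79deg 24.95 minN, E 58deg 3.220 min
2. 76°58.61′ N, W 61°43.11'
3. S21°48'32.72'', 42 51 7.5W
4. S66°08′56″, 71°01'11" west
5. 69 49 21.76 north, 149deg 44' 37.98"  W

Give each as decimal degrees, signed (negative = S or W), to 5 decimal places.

Point 1:
  φ: 24.95′ = 0.415833°; total 79.415833
  N → positive
  Lon: 58 + 3.22/60 = 58.053667
  E ⇒ keep positive
Point 2:
  φ: 58.61′ = 0.976833°; total 76.976833
  N ⇒ keep positive
  λ: 61 + 43.11/60 = 61.718500
  W → negative
Point 3:
  φ: 48′ + 32.72″ = 48.54533′; 21 + 48.54533/60 = 21.809089
  hemisphere S, so the sign is −
  λ: 42° + 51/60 + 7.5/3600 = 42 + 0.850000 + 0.002083 = 42.852083
  W ⇒ negate
Point 4:
  φ: 8′ + 56″ = 8.93333′; 66 + 8.93333/60 = 66.148889
  S ⇒ negate
  Lon: 1′ + 11″ = 1.18333′; 71 + 1.18333/60 = 71.019722
  W ⇒ negate
Point 5:
  Lat: 69° + 49/60 + 21.76/3600 = 69 + 0.816667 + 0.006044 = 69.822711
  N ⇒ keep positive
  Longitude: 149 + 44/60 + 37.98/3600 = 149.743883
  W ⇒ negate

1. 79.41583, 58.05367
2. 76.97683, -61.71850
3. -21.80909, -42.85208
4. -66.14889, -71.01972
5. 69.82271, -149.74388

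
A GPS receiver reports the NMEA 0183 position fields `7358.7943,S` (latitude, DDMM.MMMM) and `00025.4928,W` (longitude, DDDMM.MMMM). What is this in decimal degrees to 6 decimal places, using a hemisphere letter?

Latitude: degrees = first 2 digits = 73, minutes = 58.7943; 73 + 58.7943/60 = 73.9799050
Lon: split at 3 digits → 000° and 25.4928′; 0 + 25.4928/60 = 0.4248800

73.979905° S, 0.424880° W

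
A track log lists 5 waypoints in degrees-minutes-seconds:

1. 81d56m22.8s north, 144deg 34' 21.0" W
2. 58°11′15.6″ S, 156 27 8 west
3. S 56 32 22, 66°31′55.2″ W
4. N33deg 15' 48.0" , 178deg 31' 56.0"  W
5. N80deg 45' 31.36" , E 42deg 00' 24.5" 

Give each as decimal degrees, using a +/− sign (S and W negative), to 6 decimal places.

1. 81.939667, -144.572500
2. -58.187667, -156.452222
3. -56.539444, -66.532000
4. 33.263333, -178.532222
5. 80.758711, 42.006806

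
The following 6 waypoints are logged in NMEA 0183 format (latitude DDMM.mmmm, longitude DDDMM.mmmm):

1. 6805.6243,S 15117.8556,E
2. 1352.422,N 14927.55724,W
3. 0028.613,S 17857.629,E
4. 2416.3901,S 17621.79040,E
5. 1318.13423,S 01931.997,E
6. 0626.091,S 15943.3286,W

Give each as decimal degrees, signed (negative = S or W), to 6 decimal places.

1. -68.093738, 151.297593
2. 13.873700, -149.459287
3. -0.476883, 178.960483
4. -24.273168, 176.363173
5. -13.302237, 19.533283
6. -6.434850, -159.722143

Point 1:
  Lat: degrees = first 2 digits = 68, minutes = 5.6243; 68 + 5.6243/60 = 68.0937383
  S → negative
  λ: degrees = first 3 digits = 151, minutes = 17.8556; 151 + 17.8556/60 = 151.2975933
  E ⇒ keep positive
Point 2:
  Lat: split at 2 digits → 13° and 52.422′; 13 + 52.422/60 = 13.8737000
  N → positive
  λ: split at 3 digits → 149° and 27.55724′; 149 + 27.55724/60 = 149.4592873
  W → negative
Point 3:
  Lat: split at 2 digits → 00° and 28.613′; 0 + 28.613/60 = 0.4768833
  S ⇒ negate
  λ: degrees = first 3 digits = 178, minutes = 57.629; 178 + 57.629/60 = 178.9604833
  E → positive
Point 4:
  Latitude: degrees = first 2 digits = 24, minutes = 16.3901; 24 + 16.3901/60 = 24.2731683
  hemisphere S, so the sign is −
  Lon: split at 3 digits → 176° and 21.7904′; 176 + 21.7904/60 = 176.3631733
  E → positive
Point 5:
  Latitude: degrees = first 2 digits = 13, minutes = 18.13423; 13 + 18.13423/60 = 13.3022372
  hemisphere S, so the sign is −
  λ: degrees = first 3 digits = 19, minutes = 31.997; 19 + 31.997/60 = 19.5332833
  E ⇒ keep positive
Point 6:
  Latitude: split at 2 digits → 06° and 26.091′; 6 + 26.091/60 = 6.4348500
  S → negative
  Lon: degrees = first 3 digits = 159, minutes = 43.3286; 159 + 43.3286/60 = 159.7221433
  hemisphere W, so the sign is −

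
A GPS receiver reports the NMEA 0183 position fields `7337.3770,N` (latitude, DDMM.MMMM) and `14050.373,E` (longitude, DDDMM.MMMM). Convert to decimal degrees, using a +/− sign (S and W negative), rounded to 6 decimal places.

Latitude: degrees = first 2 digits = 73, minutes = 37.377; 73 + 37.377/60 = 73.6229500
N → positive
λ: split at 3 digits → 140° and 50.373′; 140 + 50.373/60 = 140.8395500
E ⇒ keep positive

73.622950, 140.839550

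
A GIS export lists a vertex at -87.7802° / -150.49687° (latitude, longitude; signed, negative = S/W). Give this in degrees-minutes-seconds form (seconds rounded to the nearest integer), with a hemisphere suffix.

Latitude is negative → S; |value| = 87.780200
Latitude: 0.780200° → 46.81200′; 0.81200 × 60 = 48.72″
Longitude is negative → W; |value| = 150.496870
λ: 0.496870 × 60 = 29.81220′ → 29′, remainder × 60 = 48.73″

87°46′49″ S, 150°29′49″ W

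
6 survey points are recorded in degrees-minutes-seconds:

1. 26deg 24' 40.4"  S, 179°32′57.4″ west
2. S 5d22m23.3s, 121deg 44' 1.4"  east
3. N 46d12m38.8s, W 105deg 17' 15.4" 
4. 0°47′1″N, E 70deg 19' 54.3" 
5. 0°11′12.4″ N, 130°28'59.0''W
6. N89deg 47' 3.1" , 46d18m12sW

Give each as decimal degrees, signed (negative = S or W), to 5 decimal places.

1. -26.41122, -179.54928
2. -5.37314, 121.73372
3. 46.21078, -105.28761
4. 0.78361, 70.33175
5. 0.18678, -130.48306
6. 89.78419, -46.30333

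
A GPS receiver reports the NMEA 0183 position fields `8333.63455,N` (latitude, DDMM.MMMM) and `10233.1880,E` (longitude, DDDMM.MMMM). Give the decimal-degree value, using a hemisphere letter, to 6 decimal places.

Lat: degrees = first 2 digits = 83, minutes = 33.63455; 83 + 33.63455/60 = 83.5605758
Longitude: degrees = first 3 digits = 102, minutes = 33.188; 102 + 33.188/60 = 102.5531333

83.560576° N, 102.553133° E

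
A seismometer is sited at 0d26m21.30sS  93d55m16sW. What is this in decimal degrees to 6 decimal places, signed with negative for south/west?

φ: 26′ + 21.3″ = 26.35500′; 0 + 26.35500/60 = 0.4392500
hemisphere S, so the sign is −
Longitude: 93 + 55/60 + 16/3600 = 93.9211111
hemisphere W, so the sign is −

-0.439250, -93.921111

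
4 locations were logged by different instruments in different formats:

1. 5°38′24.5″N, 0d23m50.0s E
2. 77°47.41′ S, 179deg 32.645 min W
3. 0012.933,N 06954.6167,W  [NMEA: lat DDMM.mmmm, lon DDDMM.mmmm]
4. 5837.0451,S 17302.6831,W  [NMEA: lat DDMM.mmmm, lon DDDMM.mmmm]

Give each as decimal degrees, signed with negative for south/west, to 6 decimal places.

1. 5.640139, 0.397222
2. -77.790167, -179.544083
3. 0.215550, -69.910278
4. -58.617418, -173.044718

Point 1:
  Lat: 5 + 38/60 + 24.5/3600 = 5.6401389
  N ⇒ keep positive
  λ: 0 + 23/60 + 50/3600 = 0.3972222
  E → positive
Point 2:
  φ: 77 + 47.41/60 = 77.7901667
  hemisphere S, so the sign is −
  λ: 32.645′ = 0.544083°; total 179.5440833
  W ⇒ negate
Point 3:
  Lat: degrees = first 2 digits = 0, minutes = 12.933; 0 + 12.933/60 = 0.2155500
  N → positive
  Lon: degrees = first 3 digits = 69, minutes = 54.6167; 69 + 54.6167/60 = 69.9102783
  W → negative
Point 4:
  φ: degrees = first 2 digits = 58, minutes = 37.0451; 58 + 37.0451/60 = 58.6174183
  S → negative
  Longitude: degrees = first 3 digits = 173, minutes = 2.6831; 173 + 2.6831/60 = 173.0447183
  W → negative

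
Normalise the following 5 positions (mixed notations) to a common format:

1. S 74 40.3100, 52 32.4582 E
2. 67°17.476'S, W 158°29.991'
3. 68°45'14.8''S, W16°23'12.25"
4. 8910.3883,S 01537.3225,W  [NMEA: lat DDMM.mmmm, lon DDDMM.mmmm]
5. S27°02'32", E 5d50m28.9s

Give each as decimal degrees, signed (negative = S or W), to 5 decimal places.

Point 1:
  Lat: 74 + 40.31/60 = 74.671833
  S ⇒ negate
  λ: 52 + 32.4582/60 = 52.540970
  E ⇒ keep positive
Point 2:
  φ: 17.476′ = 0.291267°; total 67.291267
  S → negative
  Lon: 158 + 29.991/60 = 158.499850
  hemisphere W, so the sign is −
Point 3:
  Latitude: 45′ + 14.8″ = 45.24667′; 68 + 45.24667/60 = 68.754111
  S → negative
  λ: 16° + 23/60 + 12.25/3600 = 16 + 0.383333 + 0.003403 = 16.386736
  W ⇒ negate
Point 4:
  φ: degrees = first 2 digits = 89, minutes = 10.3883; 89 + 10.3883/60 = 89.173138
  S ⇒ negate
  λ: split at 3 digits → 015° and 37.3225′; 15 + 37.3225/60 = 15.622042
  hemisphere W, so the sign is −
Point 5:
  φ: 27° + 2/60 + 32/3600 = 27 + 0.033333 + 0.008889 = 27.042222
  S ⇒ negate
  λ: 50′ + 28.9″ = 50.48167′; 5 + 50.48167/60 = 5.841361
  E → positive

1. -74.67183, 52.54097
2. -67.29127, -158.49985
3. -68.75411, -16.38674
4. -89.17314, -15.62204
5. -27.04222, 5.84136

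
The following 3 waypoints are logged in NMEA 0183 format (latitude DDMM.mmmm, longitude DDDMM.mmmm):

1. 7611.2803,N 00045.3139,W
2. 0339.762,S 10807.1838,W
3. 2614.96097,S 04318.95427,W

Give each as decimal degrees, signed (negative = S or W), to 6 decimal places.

Point 1:
  φ: split at 2 digits → 76° and 11.2803′; 76 + 11.2803/60 = 76.1880050
  N → positive
  Longitude: split at 3 digits → 000° and 45.3139′; 0 + 45.3139/60 = 0.7552317
  hemisphere W, so the sign is −
Point 2:
  Latitude: split at 2 digits → 03° and 39.762′; 3 + 39.762/60 = 3.6627000
  S ⇒ negate
  Longitude: degrees = first 3 digits = 108, minutes = 7.1838; 108 + 7.1838/60 = 108.1197300
  hemisphere W, so the sign is −
Point 3:
  Latitude: degrees = first 2 digits = 26, minutes = 14.96097; 26 + 14.96097/60 = 26.2493495
  hemisphere S, so the sign is −
  λ: split at 3 digits → 043° and 18.95427′; 43 + 18.95427/60 = 43.3159045
  W ⇒ negate

1. 76.188005, -0.755232
2. -3.662700, -108.119730
3. -26.249350, -43.315905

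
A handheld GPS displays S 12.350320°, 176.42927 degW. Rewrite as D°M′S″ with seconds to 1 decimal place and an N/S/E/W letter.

Latitude: 0.350320 × 60 = 21.01920′ → 21′, remainder × 60 = 1.152″
Lon: 0.429270° → 25.75620′; 0.75620 × 60 = 45.372″

12°21′1.2″ S, 176°25′45.4″ W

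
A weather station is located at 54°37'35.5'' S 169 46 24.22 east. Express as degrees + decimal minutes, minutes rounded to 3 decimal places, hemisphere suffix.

Latitude: seconds/60 = 0.59167; minutes = 37 + 0.59167 = 37.59167
λ: seconds/60 = 0.40367; minutes = 46 + 0.40367 = 46.40367

54° 37.592′ S, 169° 46.404′ E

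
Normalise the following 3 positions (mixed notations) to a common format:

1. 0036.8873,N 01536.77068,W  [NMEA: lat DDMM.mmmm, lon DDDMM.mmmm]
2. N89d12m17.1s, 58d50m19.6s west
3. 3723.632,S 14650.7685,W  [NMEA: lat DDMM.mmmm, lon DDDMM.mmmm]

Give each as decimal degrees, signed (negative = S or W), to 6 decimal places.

1. 0.614788, -15.612845
2. 89.204750, -58.838778
3. -37.393867, -146.846142

Point 1:
  φ: split at 2 digits → 00° and 36.8873′; 0 + 36.8873/60 = 0.6147883
  N → positive
  λ: split at 3 digits → 015° and 36.77068′; 15 + 36.77068/60 = 15.6128447
  W → negative
Point 2:
  φ: 12′ + 17.1″ = 12.28500′; 89 + 12.28500/60 = 89.2047500
  N ⇒ keep positive
  Lon: 58° + 50/60 + 19.6/3600 = 58 + 0.833333 + 0.005444 = 58.8387778
  hemisphere W, so the sign is −
Point 3:
  φ: split at 2 digits → 37° and 23.632′; 37 + 23.632/60 = 37.3938667
  S → negative
  Longitude: degrees = first 3 digits = 146, minutes = 50.7685; 146 + 50.7685/60 = 146.8461417
  W → negative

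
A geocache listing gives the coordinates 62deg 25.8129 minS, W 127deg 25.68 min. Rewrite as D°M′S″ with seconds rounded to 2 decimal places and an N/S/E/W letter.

φ: 25.81290′ → 25′ and 0.81290 × 60 = 48.7740″
Lon: fractional minutes 0.68000 × 60 = 40.8000″

62°25′48.77″ S, 127°25′40.80″ W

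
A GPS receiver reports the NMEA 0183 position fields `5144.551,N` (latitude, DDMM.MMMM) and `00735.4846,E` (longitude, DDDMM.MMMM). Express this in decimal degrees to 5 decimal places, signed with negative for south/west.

φ: split at 2 digits → 51° and 44.551′; 51 + 44.551/60 = 51.742517
N ⇒ keep positive
Lon: split at 3 digits → 007° and 35.4846′; 7 + 35.4846/60 = 7.591410
E ⇒ keep positive

51.74252, 7.59141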